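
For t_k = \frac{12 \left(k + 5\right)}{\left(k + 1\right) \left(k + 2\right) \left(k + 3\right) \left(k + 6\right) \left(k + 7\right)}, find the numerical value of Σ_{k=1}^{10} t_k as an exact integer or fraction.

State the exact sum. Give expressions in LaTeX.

Ratio r(k) = (k + 1)*(k + 6)**2/((k + 4)*(k + 5)*(k + 8)).
Gosper form: A/B · C(k+1)/C(k) with A=k + 1, B=k + 8, C=k**3 + 14*k**2 + 65*k + 100.
Key eq: (k + 1)·f(k+1) = (k + 7)·f(k) + (k**3 + 14*k**2 + 65*k + 100).
d = 6 from the (1,1,3) case.
Match coefficients ⇒ f(k) = k*(k + 3)*(k + 4)**2*(k + 5)**2/36.
So s_k = (B(k−1)f/C)·t_k = (k*(k + 3)*(k + 4)*(k + 7)/36)·t_k = k*(k**2 + 9*k + 20)/(3*(k**3 + 9*k**2 + 20*k + 12)).
Δs = 12*(k + 5)/(k**5 + 19*k**4 + 131*k**3 + 401*k**2 + 540*k + 252), as required.
Σ_(k=1)^(10) t_k = s_(11) − s_(1) = 220/663 − (5/21) = 145/1547.

Σ = 145/1547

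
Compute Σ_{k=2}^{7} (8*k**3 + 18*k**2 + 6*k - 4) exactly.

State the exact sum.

Σ = 8904

t_(k+1)/t_k = (4*k**3 + 21*k**2 + 33*k + 14)/(4*k**3 + 9*k**2 + 3*k - 2).
Normal form (A,B,C) = (1, 1, k**3 + 9*k**2/4 + 3*k/4 - 1/2).
Key eq: (1)·f(k+1) = (1)·f(k) + (k**3 + 9*k**2/4 + 3*k/4 - 1/2).
From deg A=0, deg B=0, deg C=3: d=4.
Coefficient equations give f(k) = k*(k + 1)*(k**2 - 2)/4.
R(k) = B(k−1)·f(k)/C(k) = k*(k**2 - 2)/(4*k**2 + 5*k - 2); s_k = R·t_k = 2*k*(k**3 + k**2 - 2*k - 2).
Check: Δs_k = 8*k**3 + 18*k**2 + 6*k - 4. ✓
Sum = s_(8) − s_(2); s_(8) = 8928, s_(2) = 24 ⇒ 8904.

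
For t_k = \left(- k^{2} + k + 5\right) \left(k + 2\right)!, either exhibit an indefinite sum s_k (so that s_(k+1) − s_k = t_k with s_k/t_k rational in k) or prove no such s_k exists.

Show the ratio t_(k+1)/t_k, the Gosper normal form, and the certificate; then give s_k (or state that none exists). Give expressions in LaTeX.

s_k = - \left(k - 4\right) \left(k + 2\right)!

The ratio is (k + 3)*(k - (k + 1)**2 + 6)/(-k**2 + k + 5).
Take A(k)=k + 3, B(k)=1, C(k)=k**2 - k - 5.
f must satisfy (k + 3)·f(k+1) − (1)·f(k) = k**2 - k - 5.
Bound: deg f ≤ 1.
Solving with deg f ≤ 1: f(k) = k - 4.
R(k) = B(k−1)·f(k)/C(k) = (k - 4)/(k**2 - k - 5); s_k = R·t_k = -(k - 4)*factorial(k + 2).
Check: Δs_k = (-k**2 + k + 5)*factorial(k + 2). ✓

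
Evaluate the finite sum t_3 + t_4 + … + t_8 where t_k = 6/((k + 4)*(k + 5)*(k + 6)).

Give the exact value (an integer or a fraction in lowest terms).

Σ = 27/728

Compute t_(k+1)/t_k: get (k + 4)/(k + 7).
So A=k + 4 and B=k + 7, with C=1.
f must satisfy (k + 4)·f(k+1) − (k + 6)·f(k) = 1.
From deg A=1, deg B=1, deg C=0: d=2.
Coefficient equations give f(k) = k*(k + 9)/40.
R(k) = B(k−1)·f(k)/C(k) = k*(k + 6)*(k + 9)/40; s_k = R·t_k = 3*k*(k + 9)/(20*(k + 4)*(k + 5)).
Check: Δs_k = 6/(k**3 + 15*k**2 + 74*k + 120). ✓
Σ_(k=3)^(8) t_k = s_(9) − s_(3) = 243/1820 − (27/280) = 27/728.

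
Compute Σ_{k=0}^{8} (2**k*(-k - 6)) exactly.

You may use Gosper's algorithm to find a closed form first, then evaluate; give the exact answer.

Σ = -6652

Ratio r(k) = 2*(k + 7)/(k + 6).
Take A(k)=2, B(k)=1, C(k)=k + 6.
Key eq: (2)·f(k+1) = (1)·f(k) + (k + 6).
Degrees (0,0,1) ⇒ d ≤ 1.
Match coefficients ⇒ f(k) = k + 4.
Then R = B(k−1)f/C = (k + 4)/(k + 6), so s_k = R(k)·t_k = 2**k*(-k - 4).
Check: Δs_k = 2**k*(-k - 6). ✓
Telescoping: Σ = s_(9) − s_(0) = -6656 − (-4) = -6652.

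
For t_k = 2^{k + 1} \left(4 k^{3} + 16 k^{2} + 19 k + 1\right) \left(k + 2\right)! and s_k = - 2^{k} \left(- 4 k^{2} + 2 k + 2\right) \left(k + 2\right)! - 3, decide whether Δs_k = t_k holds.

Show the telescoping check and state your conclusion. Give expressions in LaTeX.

Valid: the claim telescopes to t_k.

s_(k+1) = -2**(k + 1)*(2*k - 4*(k + 1)**2 + 4)*factorial(k + 3) - 3
s_(k+1) − s_k = 2**(k + 1)*(4*k**3 + 16*k**2 + 19*k + 1)*factorial(k + 2)
(s_(k+1) − s_k) − t_k = 0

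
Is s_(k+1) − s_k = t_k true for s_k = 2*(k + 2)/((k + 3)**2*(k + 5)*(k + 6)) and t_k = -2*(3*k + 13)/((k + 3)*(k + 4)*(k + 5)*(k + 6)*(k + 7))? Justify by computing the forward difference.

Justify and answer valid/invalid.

s_(k+1) = 2*(k + 3)/((k + 4)**2*(k + 6)*(k + 7))
s_(k+1) − s_k = 2*(-(k + 2)*(k + 4)**2*(k + 7) + (k + 3)**3*(k + 5))/((k + 3)**2*(k + 4)**2*(k + 5)*(k + 6)*(k + 7))
(s_(k+1) − s_k) − t_k = 2*(4*k**2 + 33*k + 67)/(k**7 + 32*k**6 + 432*k**5 + 3190*k**4 + 13919*k**3 + 35898*k**2 + 50688*k + 30240)

Invalid: residual 2*(4*k**2 + 33*k + 67)/(k**7 + 32*k**6 + 432*k**5 + 3190*k**4 + 13919*k**3 + 35898*k**2 + 50688*k + 30240) ≠ 0.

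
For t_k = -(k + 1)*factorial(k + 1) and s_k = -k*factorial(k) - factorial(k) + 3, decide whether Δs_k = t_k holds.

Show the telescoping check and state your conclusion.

s_(k+1) = -k**2*factorial(k) - 3*k*factorial(k) - 2*factorial(k) + 3
s_(k+1) − s_k = -(k + 1)*factorial(k + 1)
(s_(k+1) − s_k) − t_k = 0

valid (s_(k+1) − s_k reduces to t_k)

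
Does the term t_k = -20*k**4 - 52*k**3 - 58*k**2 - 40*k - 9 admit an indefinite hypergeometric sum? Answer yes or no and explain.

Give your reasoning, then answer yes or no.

Compute t_(k+1)/t_k: get (20*k**4 + 132*k**3 + 334*k**2 + 392*k + 179)/(20*k**4 + 52*k**3 + 58*k**2 + 40*k + 9).
Factor: A=1; B=1; C=k**4 + 13*k**3/5 + 29*k**2/10 + 2*k + 9/20.
Set up (1)·f(k+1) − (1)·f(k) − (k**4 + 13*k**3/5 + 29*k**2/10 + 2*k + 9/20) = 0.
d = 5 from the (0,0,4) case.
Solve for f: f(k) = k*(4*k**4 + 3*k**3 + 4*k - 2)/20 (degree 5 ≤ 5).
Get s_k = R·t_k = k*(-4*k**4 - 3*k**3 - 4*k + 2) with R(k) = B(k−1)f(k)/C(k) = k*(4*k**4 + 3*k**3 + 4*k - 2)/(20*k**4 + 52*k**3 + 58*k**2 + 40*k + 9).
Verify: -20*k**4 - 52*k**3 - 58*k**2 - 40*k - 9 matches t_k.

Yes. s_k = k*(-4*k**4 - 3*k**3 - 4*k + 2).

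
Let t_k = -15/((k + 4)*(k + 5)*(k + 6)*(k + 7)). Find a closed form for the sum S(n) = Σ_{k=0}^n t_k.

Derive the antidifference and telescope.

Step 1: r(k) = (k + 4)/(k + 8).
Factor: A=k + 4; B=k + 8; C=1.
f must satisfy (k + 4)·f(k+1) − (k + 7)·f(k) = 1.
Bound: deg f ≤ 3.
Coefficient equations give f(k) = k*(k**2 + 15*k + 74)/360.
So s_k = (B(k−1)f/C)·t_k = (k*(k + 7)*(k**2 + 15*k + 74)/360)·t_k = k*(-k**2 - 15*k - 74)/(24*(k + 4)*(k + 5)*(k + 6)).
Verify: -15/(k**4 + 22*k**3 + 179*k**2 + 638*k + 840) matches t_k.
Telescope: S(n) = s_(n+1) − s_(0) = (-n**3 - 18*n**2 - 107*n - 90)/(24*(n**3 + 18*n**2 + 107*n + 210)) − (0) = (-n**3 - 18*n**2 - 107*n - 90)/(24*(n**3 + 18*n**2 + 107*n + 210)).

S(n) = (-n**3 - 18*n**2 - 107*n - 90)/(24*(n**3 + 18*n**2 + 107*n + 210))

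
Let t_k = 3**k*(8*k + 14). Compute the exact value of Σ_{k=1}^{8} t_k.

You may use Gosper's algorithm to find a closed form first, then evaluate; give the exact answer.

Σ = 728256

Compute t_(k+1)/t_k: get 3*(4*k + 11)/(4*k + 7).
Gosper form: A/B · C(k+1)/C(k) with A=3, B=1, C=k + 7/4.
Solve (3)·f(k+1) − (1)·f(k) = k + 7/4.
Bound: deg f ≤ 1.
Solving with deg f ≤ 1: f(k) = (4*k + 1)/8.
So s_k = (B(k−1)f/C)·t_k = ((4*k + 1)/(2*(4*k + 7)))·t_k = 3**k*(4*k + 1).
Verify: 3**k*(8*k + 14) matches t_k.
Telescoping: Σ = s_(9) − s_(1) = 728271 − (15) = 728256.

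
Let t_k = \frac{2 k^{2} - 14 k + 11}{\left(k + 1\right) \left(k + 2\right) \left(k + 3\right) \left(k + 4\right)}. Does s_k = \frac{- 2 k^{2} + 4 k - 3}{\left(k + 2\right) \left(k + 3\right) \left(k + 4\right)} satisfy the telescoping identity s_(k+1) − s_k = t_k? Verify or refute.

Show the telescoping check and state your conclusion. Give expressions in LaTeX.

Invalid: residual \frac{6 \left(- 2 k^{2} + 9 k - 7\right)}{k^{5} + 15 k^{4} + 85 k^{3} + 225 k^{2} + 274 k + 120} ≠ 0.

s_(k+1) = (4*k - 2*(k + 1)**2 + 1)/((k + 3)*(k + 4)*(k + 5))
s_(k+1) − s_k = (2*k**2 - 18*k + 13)/(k**4 + 14*k**3 + 71*k**2 + 154*k + 120)
(s_(k+1) − s_k) − t_k = 6*(-2*k**2 + 9*k - 7)/(k**5 + 15*k**4 + 85*k**3 + 225*k**2 + 274*k + 120)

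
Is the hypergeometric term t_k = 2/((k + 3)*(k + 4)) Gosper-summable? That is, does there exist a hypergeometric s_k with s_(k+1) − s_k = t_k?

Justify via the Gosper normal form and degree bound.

Yes. s_k = 2*k/(3*(k + 3)).

t_(k+1)/t_k = (k + 3)/(k + 5).
Factor: A=k + 3; B=k + 5; C=1.
Set up (k + 3)·f(k+1) − (k + 4)·f(k) − (1) = 0.
Bound: deg f ≤ 1.
Match coefficients ⇒ f(k) = k/3.
Certificate R = B(k−1)f/C = k*(k + 4)/3 gives s_k = 2*k/(3*(k + 3)).
Δs = 2/(k**2 + 7*k + 12), as required.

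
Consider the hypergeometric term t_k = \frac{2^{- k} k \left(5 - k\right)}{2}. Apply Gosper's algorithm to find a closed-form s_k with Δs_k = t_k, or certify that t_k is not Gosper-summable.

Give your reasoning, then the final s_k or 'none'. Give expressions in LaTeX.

t_(k+1)/t_k = (k - 4)*(k + 1)/(2*k*(k - 5)).
Gosper form: A/B · C(k+1)/C(k) with A=1/2, B=1, C=k**2 - 5*k.
f must satisfy (1/2)·f(k+1) − (1)·f(k) = k**2 - 5*k.
deg f ≤ 2 (via 0,0,2).
Coefficient equations give f(k) = -2*(k**2 - 3*k - 2).
So s_k = (B(k−1)f/C)·t_k = (-2*(k**2 - 3*k - 2)/(k*(k - 5)))·t_k = (k**2 - 3*k - 2)/2**k.
s_(k+1) − s_k = k*(5 - k)/(2*2**k) = t_k.

s_k = 2^{- k} \left(k^{2} - 3 k - 2\right)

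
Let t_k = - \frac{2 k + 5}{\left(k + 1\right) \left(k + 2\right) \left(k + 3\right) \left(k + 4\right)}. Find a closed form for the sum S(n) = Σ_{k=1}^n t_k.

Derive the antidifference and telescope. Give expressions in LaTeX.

S(n) = \frac{n \left(- n - 6\right)}{8 \left(n^{2} + 6 n + 8\right)}

t_(k+1)/t_k = (k + 1)*(2*k + 7)/((k + 5)*(2*k + 5)).
So A=k + 1 and B=k + 5, with C=k + 5/2.
Set up (k + 1)·f(k+1) − (k + 4)·f(k) − (k + 5/2) = 0.
Bound: deg f ≤ 3.
A polynomial solution: f(k) = k*(k + 2)*(k + 4)/6.
R(k) = B(k−1)·f(k)/C(k) = k*(k + 2)*(k + 4)**2/(3*(2*k + 5)); s_k = R·t_k = k*(-k - 4)/(3*(k**2 + 4*k + 3)).
Check: Δs_k = (-2*k - 5)/(k**4 + 10*k**3 + 35*k**2 + 50*k + 24). ✓
s_(n+1) = (-n**2 - 6*n - 5)/(3*(n**2 + 6*n + 8)) and s_(1) = -5/24, so S(n) = n*(-n - 6)/(8*(n**2 + 6*n + 8)).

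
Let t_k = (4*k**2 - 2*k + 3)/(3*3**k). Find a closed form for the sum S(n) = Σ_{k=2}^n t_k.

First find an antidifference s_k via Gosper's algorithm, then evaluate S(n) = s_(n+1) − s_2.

t_(k+1)/t_k = (4*k**2 + 6*k + 5)/(3*(4*k**2 - 2*k + 3)).
Factor: A=1/3; B=1; C=k**2 - k/2 + 3/4.
f must satisfy (1/3)·f(k+1) − (1)·f(k) = k**2 - k/2 + 3/4.
Bound: deg f ≤ 2.
A polynomial solution: f(k) = -3*(2*k**2 + k + 3)/4.
Certificate R = B(k−1)f/C = -3*(2*k**2 + k + 3)/(4*k**2 - 2*k + 3) gives s_k = (-2*k**2 - k - 3)/3**k.
Check: Δs_k = (4*k**2 - 2*k + 3)/(3*3**k). ✓
Σ_(k=2)^n t_k = s_(n+1) − s_(2) = (3**(-n - 1)*(-2*n**2 - 5*n - 6)) − (-13/9), i.e. 3**(-n - 2)*(13*3**n - 6*n**2 - 15*n - 18).

S(n) = 3**(-n - 2)*(13*3**n - 6*n**2 - 15*n - 18)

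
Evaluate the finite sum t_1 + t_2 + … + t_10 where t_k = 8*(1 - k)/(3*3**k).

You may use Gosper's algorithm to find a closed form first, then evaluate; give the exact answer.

Σ = -39352/59049

Ratio r(k) = k/(3*(k - 1)).
A = 1/3, B = 1, C = k - 1.
Solve (1/3)·f(k+1) − (1)·f(k) = k - 1.
Bound: deg f ≤ 1.
A polynomial solution: f(k) = -3*(2*k - 1)/4.
Then R = B(k−1)f/C = -3*(2*k - 1)/(4*(k - 1)), so s_k = R(k)·t_k = 2*(2*k - 1)/3**k.
Δs = 8*(1 - k)/(3*3**k), as required.
Σ_(k=1)^(10) t_k = s_(11) − s_(1) = 14/59049 − (2/3) = -39352/59049.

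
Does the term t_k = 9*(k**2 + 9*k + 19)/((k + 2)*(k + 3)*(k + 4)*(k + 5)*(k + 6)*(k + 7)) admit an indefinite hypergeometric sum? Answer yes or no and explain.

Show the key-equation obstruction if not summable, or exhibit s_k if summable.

Yes. s_k = k*(k**2 + 12*k + 44)/(16*(k**3 + 12*k**2 + 44*k + 48)).

The ratio is (k + 2)*(9*k + (k + 1)**2 + 28)/((k + 8)*(k**2 + 9*k + 19)).
Factor: A=k + 2; B=k + 8; C=k**2 + 9*k + 19.
f must satisfy (k + 2)·f(k+1) − (k + 7)·f(k) = k**2 + 9*k + 19.
From deg A=1, deg B=1, deg C=2: d=5.
A polynomial solution: f(k) = k*(k + 3)*(k + 5)*(k**2 + 12*k + 44)/144.
So s_k = (B(k−1)f/C)·t_k = (k*(k + 3)*(k + 5)*(k + 7)*(k**2 + 12*k + 44)/(144*(k**2 + 9*k + 19)))·t_k = k*(k**2 + 12*k + 44)/(16*(k**3 + 12*k**2 + 44*k + 48)).
s_(k+1) − s_k = 9*(k**2 + 9*k + 19)/(k**6 + 27*k**5 + 295*k**4 + 1665*k**3 + 5104*k**2 + 8028*k + 5040) = t_k.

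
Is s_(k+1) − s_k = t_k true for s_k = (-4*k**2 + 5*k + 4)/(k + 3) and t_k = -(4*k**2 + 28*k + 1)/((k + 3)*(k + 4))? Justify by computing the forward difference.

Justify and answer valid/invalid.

Valid: the claim telescopes to t_k.

s_(k+1) = (-4*k**2 - 3*k + 5)/(k + 4)
s_(k+1) − s_k = (-4*k**2 - 28*k - 1)/(k**2 + 7*k + 12)
(s_(k+1) − s_k) − t_k = 0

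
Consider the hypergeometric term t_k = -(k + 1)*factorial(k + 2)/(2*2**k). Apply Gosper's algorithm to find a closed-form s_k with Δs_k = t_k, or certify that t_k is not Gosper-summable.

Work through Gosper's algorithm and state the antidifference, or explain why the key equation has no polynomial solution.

Compute t_(k+1)/t_k: get (k + 2)*(k + 3)/(2*(k + 1)).
Factor: A=k/2 + 3/2; B=1; C=k + 1.
Solve (k/2 + 3/2)·f(k+1) − (1)·f(k) = k + 1.
Degrees (1,0,1) ⇒ d ≤ 0.
Solve for f: f(k) = 2 (degree 0 ≤ 0).
R(k) = B(k−1)·f(k)/C(k) = 2/(k + 1); s_k = R·t_k = -factorial(k + 2)/2**k.
Verify: -(k + 1)*factorial(k + 2)/(2*2**k) matches t_k.

s_k = -factorial(k + 2)/2**k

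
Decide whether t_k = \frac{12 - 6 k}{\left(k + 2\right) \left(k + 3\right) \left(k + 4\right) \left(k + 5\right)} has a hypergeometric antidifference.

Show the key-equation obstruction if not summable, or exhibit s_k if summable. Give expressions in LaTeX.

Yes. s_k = \frac{k \left(k^{2} + 9 k + 62\right)}{12 \left(k + 2\right) \left(k + 3\right) \left(k + 4\right)}.

Compute t_(k+1)/t_k: get (k - 1)*(k + 2)/((k - 2)*(k + 6)).
Normal form (A,B,C) = (k + 2, k + 6, k - 2).
Key eq: (k + 2)·f(k+1) = (k + 5)·f(k) + (k - 2).
d = 3 from the (1,1,1) case.
A polynomial solution: f(k) = -k*(k**2 + 9*k + 62)/72.
Get s_k = R·t_k = k*(k**2 + 9*k + 62)/(12*(k + 2)*(k + 3)*(k + 4)) with R(k) = B(k−1)f(k)/C(k) = -k*(k + 5)*(k**2 + 9*k + 62)/(72*(k - 2)).
s_(k+1) − s_k = 6*(2 - k)/(k**4 + 14*k**3 + 71*k**2 + 154*k + 120) = t_k.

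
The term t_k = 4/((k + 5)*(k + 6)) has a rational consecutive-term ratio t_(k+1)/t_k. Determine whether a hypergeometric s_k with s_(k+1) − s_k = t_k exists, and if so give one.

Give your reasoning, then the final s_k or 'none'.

r(k) = (k + 5)/(k + 7) after simplifying.
So A=k + 5 and B=k + 7, with C=1.
f must satisfy (k + 5)·f(k+1) − (k + 6)·f(k) = 1.
Bound: deg f ≤ 1.
A polynomial solution: f(k) = k/5.
So s_k = (B(k−1)f/C)·t_k = (k*(k + 6)/5)·t_k = 4*k/(5*(k + 5)).
Check: Δs_k = 4/(k**2 + 11*k + 30). ✓

s_k = 4*k/(5*(k + 5))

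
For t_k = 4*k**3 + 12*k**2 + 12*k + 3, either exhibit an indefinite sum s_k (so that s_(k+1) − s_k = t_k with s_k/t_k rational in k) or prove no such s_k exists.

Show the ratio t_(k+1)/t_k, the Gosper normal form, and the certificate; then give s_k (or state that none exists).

Ratio r(k) = (4*k**3 + 24*k**2 + 48*k + 31)/(4*k**3 + 12*k**2 + 12*k + 3).
So A=1 and B=1, with C=k**3 + 3*k**2 + 3*k + 3/4.
Key eq: (1)·f(k+1) = (1)·f(k) + (k**3 + 3*k**2 + 3*k + 3/4).
Bound: deg f ≤ 4.
Match coefficients ⇒ f(k) = k*(k**3 + 2*k**2 + k - 1)/4.
Then R = B(k−1)f/C = k*(k**3 + 2*k**2 + k - 1)/(4*k**3 + 12*k**2 + 12*k + 3), so s_k = R(k)·t_k = k*(k**3 + 2*k**2 + k - 1).
s_(k+1) − s_k = 4*k**3 + 12*k**2 + 12*k + 3 = t_k.

s_k = k*(k**3 + 2*k**2 + k - 1)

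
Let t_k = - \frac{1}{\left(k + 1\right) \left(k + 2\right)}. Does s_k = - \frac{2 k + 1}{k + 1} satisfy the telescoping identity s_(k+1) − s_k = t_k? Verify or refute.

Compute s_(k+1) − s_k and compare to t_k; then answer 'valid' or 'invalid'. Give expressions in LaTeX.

valid (s_(k+1) − s_k reduces to t_k)

s_(k+1) = (-2*k - 3)/(k + 2)
s_(k+1) − s_k = -1/(k**2 + 3*k + 2)
(s_(k+1) − s_k) − t_k = 0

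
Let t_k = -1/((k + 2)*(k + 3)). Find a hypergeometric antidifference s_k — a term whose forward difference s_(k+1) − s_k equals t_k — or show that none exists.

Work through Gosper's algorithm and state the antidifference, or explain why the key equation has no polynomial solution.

s_k = -k/(2*k + 4)

The ratio is (k + 2)/(k + 4).
A = k + 2, B = k + 4, C = 1.
f must satisfy (k + 2)·f(k+1) − (k + 3)·f(k) = 1.
d = 1 from the (1,1,0) case.
Coefficient equations give f(k) = k/2.
So s_k = (B(k−1)f/C)·t_k = (k*(k + 3)/2)·t_k = -k/(2*k + 4).
Δs = -1/(k**2 + 5*k + 6), as required.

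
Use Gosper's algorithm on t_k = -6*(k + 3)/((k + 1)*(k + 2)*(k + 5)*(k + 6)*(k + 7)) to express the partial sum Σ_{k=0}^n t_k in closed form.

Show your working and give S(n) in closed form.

Step 1: r(k) = (k + 1)*(k + 4)*(k + 5)/((k + 3)**2*(k + 8)).
A = k + 1, B = k + 8, C = k**3 + 10*k**2 + 33*k + 36.
Key eq: (k + 1)·f(k+1) = (k + 7)·f(k) + (k**3 + 10*k**2 + 33*k + 36).
d = 6 from the (1,1,3) case.
A polynomial solution: f(k) = k*(k + 2)*(k + 3)*(k + 4)*(k**2 + 12*k + 41)/90.
R(k) = B(k−1)·f(k)/C(k) = k*(k + 2)*(k + 7)*(k**2 + 12*k + 41)/(90*(k + 3)); s_k = R·t_k = k*(-k**2 - 12*k - 41)/(15*(k**3 + 12*k**2 + 41*k + 30)).
Verify: 6*(-k - 3)/(k**5 + 21*k**4 + 163*k**3 + 567*k**2 + 844*k + 420) matches t_k.
Telescope: S(n) = s_(n+1) − s_(0) = (-n**3 - 15*n**2 - 68*n - 54)/(15*(n**3 + 15*n**2 + 68*n + 84)) − (0) = (-n**3 - 15*n**2 - 68*n - 54)/(15*(n**3 + 15*n**2 + 68*n + 84)).

S(n) = (-n**3 - 15*n**2 - 68*n - 54)/(15*(n**3 + 15*n**2 + 68*n + 84))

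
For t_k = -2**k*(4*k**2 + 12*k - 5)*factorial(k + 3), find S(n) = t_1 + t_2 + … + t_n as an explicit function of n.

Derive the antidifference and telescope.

t_(k+1)/t_k = 2*(4*k**3 + 36*k**2 + 91*k + 44)/(4*k**2 + 12*k - 5).
A = 2*k + 8, B = 1, C = k**2 + 3*k - 5/4.
Need (2*k + 8)·f(k+1) − (1)·f(k) = k**2 + 3*k - 5/4.
From deg A=1, deg B=0, deg C=2: d=1.
A polynomial solution: f(k) = (2*k - 3)/4.
Get s_k = R·t_k = -2**k*(2*k - 3)*factorial(k + 3) with R(k) = B(k−1)f(k)/C(k) = (2*k - 3)/(4*k**2 + 12*k - 5).
s_(k+1) − s_k = -2**k*(4*k**2 + 12*k - 5)*factorial(k + 3) = t_k.
Evaluate: s_(n+1) = -2**(n + 1)*(2*n - 1)*factorial(n + 4); subtract s_(1) = 48 ⇒ S(n) = -4*2**n*n*factorial(n + 4) + 2*2**n*factorial(n + 4) - 48.

S(n) = -4*2**n*n*factorial(n + 4) + 2*2**n*factorial(n + 4) - 48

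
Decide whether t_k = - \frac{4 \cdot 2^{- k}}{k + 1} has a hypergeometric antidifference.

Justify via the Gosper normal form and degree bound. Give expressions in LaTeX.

t_(k+1)/t_k = (k + 1)/(2*(k + 2)).
Normal form (A,B,C) = (k/2 + 1/2, k + 2, 1).
Set up (k/2 + 1/2)·f(k+1) − (k + 1)·f(k) − (1) = 0.
deg f ≤ -1 (via 1,1,0).
deg f ≤ -1 is impossible — no certificate.

No — t_k has no hypergeometric antidifference.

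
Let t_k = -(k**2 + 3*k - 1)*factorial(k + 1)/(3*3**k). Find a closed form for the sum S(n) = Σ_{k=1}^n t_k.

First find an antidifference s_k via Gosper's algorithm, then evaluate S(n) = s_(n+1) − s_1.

r(k) = (k + 2)*(3*k + (k + 1)**2 + 2)/(3*(k**2 + 3*k - 1)) after simplifying.
Gosper form: A/B · C(k+1)/C(k) with A=k/3 + 2/3, B=1, C=k**2 + 3*k - 1.
Need (k/3 + 2/3)·f(k+1) − (1)·f(k) = k**2 + 3*k - 1.
deg f ≤ 1 (via 1,0,2).
Solving with deg f ≤ 1: f(k) = 3*(k + 3).
Get s_k = R·t_k = -(k + 3)*factorial(k + 1)/3**k with R(k) = B(k−1)f(k)/C(k) = 3*(k + 3)/(k**2 + 3*k - 1).
Verify: -(k**2 + 3*k - 1)*factorial(k + 1)/(3*3**k) matches t_k.
Σ_(k=1)^n t_k = s_(n+1) − s_(1) = (-3**(-n - 1)*(n + 4)*factorial(n + 2)) − (-8/3), i.e. 3**(-n - 1)*(8*3**n - n**3*factorial(n) - 7*n**2*factorial(n) - 14*n*factorial(n) - 8*factorial(n)).

S(n) = 3**(-n - 1)*(8*3**n - n**3*factorial(n) - 7*n**2*factorial(n) - 14*n*factorial(n) - 8*factorial(n))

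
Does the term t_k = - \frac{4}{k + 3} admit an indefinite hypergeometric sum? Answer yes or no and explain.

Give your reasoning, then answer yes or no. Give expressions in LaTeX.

Compute t_(k+1)/t_k: get (k + 3)/(k + 4).
Gosper form: A/B · C(k+1)/C(k) with A=k + 3, B=k + 4, C=1.
Need (k + 3)·f(k+1) − (k + 3)·f(k) = 1.
Bound: deg f ≤ 0.
Put f(k) = c0: A·f(k+1) − B(k−1)·f(k) − C = -1; need -1 = 0 — inconsistent ⇒ no f, not summable.

No; the coefficient equations for f are inconsistent.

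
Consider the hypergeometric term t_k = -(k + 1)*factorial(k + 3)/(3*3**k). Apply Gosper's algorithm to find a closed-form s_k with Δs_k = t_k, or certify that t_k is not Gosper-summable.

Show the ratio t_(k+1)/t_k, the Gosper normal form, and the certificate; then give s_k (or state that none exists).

s_k = -factorial(k + 3)/3**k

t_(k+1)/t_k = (k + 2)*(k + 4)/(3*(k + 1)).
Gosper form: A/B · C(k+1)/C(k) with A=k/3 + 4/3, B=1, C=k + 1.
Set up (k/3 + 4/3)·f(k+1) − (1)·f(k) − (k + 1) = 0.
deg f ≤ 0 (via 1,0,1).
Solving with deg f ≤ 0: f(k) = 3.
R(k) = B(k−1)·f(k)/C(k) = 3/(k + 1); s_k = R·t_k = -factorial(k + 3)/3**k.
s_(k+1) − s_k = -(k + 1)*factorial(k + 3)/(3*3**k) = t_k.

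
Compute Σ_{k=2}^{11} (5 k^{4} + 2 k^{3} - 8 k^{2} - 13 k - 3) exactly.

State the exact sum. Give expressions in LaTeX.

Σ = 203660

t_(k+1)/t_k = (5*k**4 + 22*k**3 + 28*k**2 - 3*k - 17)/(5*k**4 + 2*k**3 - 8*k**2 - 13*k - 3).
Normal form (A,B,C) = (1, 1, k**4 + 2*k**3/5 - 8*k**2/5 - 13*k/5 - 3/5).
Solve (1)·f(k+1) − (1)·f(k) = k**4 + 2*k**3/5 - 8*k**2/5 - 13*k/5 - 3/5.
Degrees (0,0,4) ⇒ d ≤ 5.
A polynomial solution: f(k) = k*(k**4 - 2*k**3 - 2*k**2 - 2*k + 2)/5.
Then R = B(k−1)f/C = k*(k**4 - 2*k**3 - 2*k**2 - 2*k + 2)/(5*k**4 + 2*k**3 - 8*k**2 - 13*k - 3), so s_k = R(k)·t_k = k*(k**4 - 2*k**3 - 2*k**2 - 2*k + 2).
Check: Δs_k = 5*k**4 + 2*k**3 - 8*k**2 - 13*k - 3. ✓
Evaluate s at k=12 and k=2: 203640 and -20; difference 203660.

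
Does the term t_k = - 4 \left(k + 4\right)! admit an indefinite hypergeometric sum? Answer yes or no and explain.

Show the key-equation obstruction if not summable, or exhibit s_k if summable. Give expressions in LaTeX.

No — t_k has no hypergeometric antidifference.

Step 1: r(k) = k + 5.
Gosper form: A/B · C(k+1)/C(k) with A=k + 5, B=1, C=1.
Need (k + 5)·f(k+1) − (1)·f(k) = 1.
From deg A=1, deg B=0, deg C=0: d=-1.
d = -1 < 0 ⇒ no nonzero polynomial f; not summable.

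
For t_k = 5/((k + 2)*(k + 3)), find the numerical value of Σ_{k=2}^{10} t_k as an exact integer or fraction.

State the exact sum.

Compute t_(k+1)/t_k: get (k + 2)/(k + 4).
Factor: A=k + 2; B=k + 4; C=1.
f must satisfy (k + 2)·f(k+1) − (k + 3)·f(k) = 1.
Degrees (1,1,0) ⇒ d ≤ 1.
A polynomial solution: f(k) = k/2.
Get s_k = R·t_k = 5*k/(2*(k + 2)) with R(k) = B(k−1)f(k)/C(k) = k*(k + 3)/2.
Check: Δs_k = 5/(k**2 + 5*k + 6). ✓
Sum = s_(11) − s_(2); s_(11) = 55/26, s_(2) = 5/4 ⇒ 45/52.

Σ = 45/52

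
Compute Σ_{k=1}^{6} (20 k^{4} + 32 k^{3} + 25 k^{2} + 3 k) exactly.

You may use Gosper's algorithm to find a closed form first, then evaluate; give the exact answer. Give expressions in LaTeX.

t_(k+1)/t_k = (20*k**4 + 112*k**3 + 241*k**2 + 229*k + 80)/(k*(20*k**3 + 32*k**2 + 25*k + 3)).
Gosper form: A/B · C(k+1)/C(k) with A=1, B=1, C=k**4 + 8*k**3/5 + 5*k**2/4 + 3*k/20.
Key eq: (1)·f(k+1) = (1)·f(k) + (k**4 + 8*k**3/5 + 5*k**2/4 + 3*k/20).
From deg A=0, deg B=0, deg C=4: d=5.
A polynomial solution: f(k) = k*(k - 1)*(4*k**3 + 2*k**2 + k - 2)/20.
Certificate R = B(k−1)f/C = (k - 1)*(4*k**3 + 2*k**2 + k - 2)/(20*k**3 + 32*k**2 + 25*k + 3) gives s_k = k*(4*k**4 - 2*k**3 - k**2 - 3*k + 2).
Check: Δs_k = k*(20*k**3 + 32*k**2 + 25*k + 3). ✓
Evaluate s at k=7 and k=1: 61950 and 0; difference 61950.

Σ = 61950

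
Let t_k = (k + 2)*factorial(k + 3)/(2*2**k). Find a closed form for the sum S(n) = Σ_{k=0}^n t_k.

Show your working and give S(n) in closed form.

S(n) = -6 + factorial(n + 4)/(2*2**n)

The ratio is (k + 3)*(k + 4)/(2*(k + 2)).
Normal form (A,B,C) = (k/2 + 2, 1, k + 2).
f must satisfy (k/2 + 2)·f(k+1) − (1)·f(k) = k + 2.
d = 0 from the (1,0,1) case.
Solve for f: f(k) = 2 (degree 0 ≤ 0).
R(k) = B(k−1)·f(k)/C(k) = 2/(k + 2); s_k = R·t_k = factorial(k + 3)/2**k.
s_(k+1) − s_k = (k + 2)*factorial(k + 3)/(2*2**k) = t_k.
Evaluate: s_(n+1) = 2**(-n - 1)*factorial(n + 4); subtract s_(0) = 6 ⇒ S(n) = -6 + factorial(n + 4)/(2*2**n).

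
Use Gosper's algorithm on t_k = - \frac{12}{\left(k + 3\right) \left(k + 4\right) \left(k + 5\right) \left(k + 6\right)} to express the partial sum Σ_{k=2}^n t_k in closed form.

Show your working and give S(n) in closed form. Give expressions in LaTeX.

t_(k+1)/t_k = (k + 3)/(k + 7).
Take A(k)=k + 3, B(k)=k + 7, C(k)=1.
f must satisfy (k + 3)·f(k+1) − (k + 6)·f(k) = 1.
Bound: deg f ≤ 3.
A polynomial solution: f(k) = k*(k**2 + 12*k + 47)/180.
So s_k = (B(k−1)f/C)·t_k = (k*(k + 6)*(k**2 + 12*k + 47)/180)·t_k = k*(-k**2 - 12*k - 47)/(15*(k + 3)*(k + 4)*(k + 5)).
Verify: -12/(k**4 + 18*k**3 + 119*k**2 + 342*k + 360) matches t_k.
Evaluate: s_(n+1) = (-n**3 - 15*n**2 - 74*n - 60)/(15*(n**3 + 15*n**2 + 74*n + 120)); subtract s_(2) = -1/21 ⇒ S(n) = 2*(-n**3 - 15*n**2 - 74*n + 90)/(105*(n**3 + 15*n**2 + 74*n + 120)).

S(n) = \frac{2 \left(- n^{3} - 15 n^{2} - 74 n + 90\right)}{105 \left(n^{3} + 15 n^{2} + 74 n + 120\right)}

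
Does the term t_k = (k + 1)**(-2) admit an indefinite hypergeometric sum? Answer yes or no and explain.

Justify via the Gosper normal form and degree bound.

t_(k+1)/t_k = (k + 1)**2/(k + 2)**2.
Normal form (A,B,C) = (k**2 + 2*k + 1, k**2 + 4*k + 4, 1).
Set up (k**2 + 2*k + 1)·f(k+1) − (k**2 + 2*k + 1)·f(k) − (1) = 0.
From deg A=2, deg B=2, deg C=0: d=0.
f = c0 ⇒ A·f(k+1) − B(k−1)·f(k) − C = -1. The system {-1 = 0} is inconsistent; no antidifference.

No. Not Gosper-summable.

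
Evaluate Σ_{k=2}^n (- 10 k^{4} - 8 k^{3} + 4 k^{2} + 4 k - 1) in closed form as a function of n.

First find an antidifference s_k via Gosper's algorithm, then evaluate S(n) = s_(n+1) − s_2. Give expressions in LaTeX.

S(n) = - 2 n^{5} - 7 n^{4} - 6 n^{3} + 2 n^{2} + 2 n + 11

The ratio is (10*k**4 + 48*k**3 + 80*k**2 + 52*k + 11)/(10*k**4 + 8*k**3 - 4*k**2 - 4*k + 1).
Gosper form: A/B · C(k+1)/C(k) with A=1, B=1, C=k**4 + 4*k**3/5 - 2*k**2/5 - 2*k/5 + 1/10.
Solve (1)·f(k+1) − (1)·f(k) = k**4 + 4*k**3/5 - 2*k**2/5 - 2*k/5 + 1/10.
Degrees (0,0,4) ⇒ d ≤ 5.
Solving with deg f ≤ 5: f(k) = k*(2*k**4 - 3*k**3 - 2*k**2 + 2*k + 2)/10.
Then R = B(k−1)f/C = k*(2*k**4 - 3*k**3 - 2*k**2 + 2*k + 2)/(10*k**4 + 8*k**3 - 4*k**2 - 4*k + 1), so s_k = R(k)·t_k = k*(-2*k**4 + 3*k**3 + 2*k**2 - 2*k - 2).
s_(k+1) − s_k = -10*k**4 - 8*k**3 + 4*k**2 + 4*k - 1 = t_k.
Σ_(k=2)^n t_k = s_(n+1) − s_(2) = (-2*n**5 - 7*n**4 - 6*n**3 + 2*n**2 + 2*n - 1) − (-12), i.e. -2*n**5 - 7*n**4 - 6*n**3 + 2*n**2 + 2*n + 11.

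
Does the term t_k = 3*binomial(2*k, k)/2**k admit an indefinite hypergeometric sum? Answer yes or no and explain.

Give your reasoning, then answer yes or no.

r(k) = (2*k + 1)/(k + 1) after simplifying.
Gosper form: A/B · C(k+1)/C(k) with A=2*k + 1, B=k + 1, C=1.
Key eq: (2*k + 1)·f(k+1) = (k)·f(k) + (1).
Bound: deg f ≤ -1.
deg f ≤ -1 is impossible — no certificate.

No. Not Gosper-summable.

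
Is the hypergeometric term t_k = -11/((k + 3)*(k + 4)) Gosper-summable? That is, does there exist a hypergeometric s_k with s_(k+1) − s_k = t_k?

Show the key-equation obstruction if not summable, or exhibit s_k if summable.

Yes. s_k = -11*k/(3*k + 9).

Ratio r(k) = (k + 3)/(k + 5).
A = k + 3, B = k + 5, C = 1.
Solve (k + 3)·f(k+1) − (k + 4)·f(k) = 1.
Bound: deg f ≤ 1.
Solving with deg f ≤ 1: f(k) = k/3.
Then R = B(k−1)f/C = k*(k + 4)/3, so s_k = R(k)·t_k = -11*k/(3*k + 9).
Δs = -11/(k**2 + 7*k + 12), as required.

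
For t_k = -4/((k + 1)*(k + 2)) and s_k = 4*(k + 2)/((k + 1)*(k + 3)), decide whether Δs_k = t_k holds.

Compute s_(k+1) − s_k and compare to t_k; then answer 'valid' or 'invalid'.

Invalid: residual 4*(2*k + 5)/(k**4 + 10*k**3 + 35*k**2 + 50*k + 24) ≠ 0.

s_(k+1) = 4*(k + 3)/((k + 2)*(k + 4))
s_(k+1) − s_k = 4*(-k**2 - 5*k - 7)/(k**4 + 10*k**3 + 35*k**2 + 50*k + 24)
(s_(k+1) − s_k) − t_k = 4*(2*k + 5)/(k**4 + 10*k**3 + 35*k**2 + 50*k + 24)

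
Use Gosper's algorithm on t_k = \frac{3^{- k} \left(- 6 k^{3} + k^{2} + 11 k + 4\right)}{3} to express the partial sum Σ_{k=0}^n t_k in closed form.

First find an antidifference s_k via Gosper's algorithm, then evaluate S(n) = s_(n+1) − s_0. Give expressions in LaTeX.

S(n) = 3^{- n - 1} \left(- 3^{n + 2} + 3 n^{3} + 13 n^{2} + 20 n + 13\right)

Ratio r(k) = (6*k**3 + 17*k**2 + 5*k - 10)/(3*(6*k**3 - k**2 - 11*k - 4)).
Normal form (A,B,C) = (1/3, 1, k**3 - k**2/6 - 11*k/6 - 2/3).
Need (1/3)·f(k+1) − (1)·f(k) = k**3 - k**2/6 - 11*k/6 - 2/3.
Bound: deg f ≤ 3.
Solve for f: f(k) = -(3*k**3 + 4*k**2 + 3*k + 3)/2 (degree 3 ≤ 3).
R(k) = B(k−1)·f(k)/C(k) = -3*(3*k**3 + 4*k**2 + 3*k + 3)/((k + 1)*(6*k**2 - 7*k - 4)); s_k = R·t_k = (3*k**3 + 4*k**2 + 3*k + 3)/3**k.
s_(k+1) − s_k = (-6*k**3 + k**2 + 11*k + 4)/(3*3**k) = t_k.
s_(n+1) = 3**(-n - 1)*(3*n**3 + 13*n**2 + 20*n + 13) and s_(0) = 3, so S(n) = 3**(-n - 1)*(-3**(n + 2) + 3*n**3 + 13*n**2 + 20*n + 13).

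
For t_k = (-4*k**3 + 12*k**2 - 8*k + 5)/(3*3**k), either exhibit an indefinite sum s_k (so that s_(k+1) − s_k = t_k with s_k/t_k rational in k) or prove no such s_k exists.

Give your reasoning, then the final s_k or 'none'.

s_k = (2*k**3 - 3*k**2 + 4*k - 1)/3**k

Step 1: r(k) = (4*k**3 - 4*k - 5)/(3*(4*k**3 - 12*k**2 + 8*k - 5)).
Gosper form: A/B · C(k+1)/C(k) with A=1/3, B=1, C=k**3 - 3*k**2 + 2*k - 5/4.
Need (1/3)·f(k+1) − (1)·f(k) = k**3 - 3*k**2 + 2*k - 5/4.
From deg A=0, deg B=0, deg C=3: d=3.
Match coefficients ⇒ f(k) = -3*(2*k**3 - 3*k**2 + 4*k - 1)/4.
Certificate R = B(k−1)f/C = -3*(2*k**3 - 3*k**2 + 4*k - 1)/(4*k**3 - 12*k**2 + 8*k - 5) gives s_k = (2*k**3 - 3*k**2 + 4*k - 1)/3**k.
Check: Δs_k = (-4*k**3 + 12*k**2 - 8*k + 5)/(3*3**k). ✓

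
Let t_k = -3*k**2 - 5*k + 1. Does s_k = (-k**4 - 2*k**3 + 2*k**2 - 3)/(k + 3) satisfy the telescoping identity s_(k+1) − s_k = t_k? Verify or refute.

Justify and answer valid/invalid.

Invalid: residual 2*(2*k**3 + 13*k**2 + 17*k - 6)/(k**2 + 7*k + 12) ≠ 0.

s_(k+1) = (-(k + 1)**4 - 2*(k + 1)**3 + 2*(k + 1)**2 - 3)/(k + 4)
s_(k+1) − s_k = k*(-3*k**3 - 22*k**2 - 44*k - 19)/(k**2 + 7*k + 12)
(s_(k+1) − s_k) − t_k = 2*(2*k**3 + 13*k**2 + 17*k - 6)/(k**2 + 7*k + 12)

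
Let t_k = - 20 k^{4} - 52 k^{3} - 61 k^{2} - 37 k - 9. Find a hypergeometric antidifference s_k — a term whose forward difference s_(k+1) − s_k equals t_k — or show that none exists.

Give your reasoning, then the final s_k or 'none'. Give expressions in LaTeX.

s_k = k^{2} \left(- 4 k^{3} - 3 k^{2} - k - 1\right)

Step 1: r(k) = (20*k**4 + 132*k**3 + 337*k**2 + 395*k + 179)/(20*k**4 + 52*k**3 + 61*k**2 + 37*k + 9).
Factor: A=1; B=1; C=k**4 + 13*k**3/5 + 61*k**2/20 + 37*k/20 + 9/20.
Key eq: (1)·f(k+1) = (1)·f(k) + (k**4 + 13*k**3/5 + 61*k**2/20 + 37*k/20 + 9/20).
deg f ≤ 5 (via 0,0,4).
Solving with deg f ≤ 5: f(k) = k**2*(4*k**3 + 3*k**2 + k + 1)/20.
Then R = B(k−1)f/C = k**2*(4*k**3 + 3*k**2 + k + 1)/(20*k**4 + 52*k**3 + 61*k**2 + 37*k + 9), so s_k = R(k)·t_k = k**2*(-4*k**3 - 3*k**2 - k - 1).
Δs = -20*k**4 - 52*k**3 - 61*k**2 - 37*k - 9, as required.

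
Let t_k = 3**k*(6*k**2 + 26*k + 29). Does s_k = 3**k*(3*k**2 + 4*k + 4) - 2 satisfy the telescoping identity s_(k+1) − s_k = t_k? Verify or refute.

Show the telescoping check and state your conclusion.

s_(k+1) = 3**(k + 1)*(4*k + 3*(k + 1)**2 + 8) - 2
s_(k+1) − s_k = 3**k*(6*k**2 + 26*k + 29)
(s_(k+1) − s_k) − t_k = 0

valid; difference matches t_k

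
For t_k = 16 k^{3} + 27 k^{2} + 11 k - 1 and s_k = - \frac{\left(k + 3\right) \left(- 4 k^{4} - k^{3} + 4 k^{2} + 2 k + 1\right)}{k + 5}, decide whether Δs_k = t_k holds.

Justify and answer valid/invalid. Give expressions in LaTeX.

Invalid: residual \frac{4 \left(- 6 k^{4} - 53 k^{3} - 75 k^{2} - 28 k + 2\right)}{k^{2} + 11 k + 30} ≠ 0.

s_(k+1) = (4*k**5 + 33*k**4 + 91*k**3 + 101*k**2 + 34*k - 8)/(k + 6)
s_(k+1) − s_k = (16*k**5 + 179*k**4 + 576*k**3 + 630*k**2 + 207*k - 22)/(k**2 + 11*k + 30)
(s_(k+1) − s_k) − t_k = 4*(-6*k**4 - 53*k**3 - 75*k**2 - 28*k + 2)/(k**2 + 11*k + 30)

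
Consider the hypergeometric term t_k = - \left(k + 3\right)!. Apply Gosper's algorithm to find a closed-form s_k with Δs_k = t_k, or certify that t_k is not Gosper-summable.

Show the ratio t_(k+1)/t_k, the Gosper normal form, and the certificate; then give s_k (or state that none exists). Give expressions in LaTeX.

none — t_k is not Gosper-summable

The ratio is k + 4.
Normal form (A,B,C) = (k + 4, 1, 1).
Need (k + 4)·f(k+1) − (1)·f(k) = 1.
From deg A=1, deg B=0, deg C=0: d=-1.
d = -1 < 0 ⇒ no nonzero polynomial f; not summable.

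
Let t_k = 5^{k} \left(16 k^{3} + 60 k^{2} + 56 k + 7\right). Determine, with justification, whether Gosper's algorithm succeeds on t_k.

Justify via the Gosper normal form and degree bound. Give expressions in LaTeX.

Yes. s_k = 5^{k} \left(4 k^{3} - k - 2\right).

Compute t_(k+1)/t_k: get 5*(16*k**3 + 108*k**2 + 224*k + 139)/(16*k**3 + 60*k**2 + 56*k + 7).
Take A(k)=5, B(k)=1, C(k)=k**3 + 15*k**2/4 + 7*k/2 + 7/16.
Key eq: (5)·f(k+1) = (1)·f(k) + (k**3 + 15*k**2/4 + 7*k/2 + 7/16).
From deg A=0, deg B=0, deg C=3: d=3.
Coefficient equations give f(k) = (4*k**3 - k - 2)/16.
R(k) = B(k−1)·f(k)/C(k) = (4*k**3 - k - 2)/(16*k**3 + 60*k**2 + 56*k + 7); s_k = R·t_k = 5**k*(4*k**3 - k - 2).
s_(k+1) − s_k = 5**k*(16*k**3 + 60*k**2 + 56*k + 7) = t_k.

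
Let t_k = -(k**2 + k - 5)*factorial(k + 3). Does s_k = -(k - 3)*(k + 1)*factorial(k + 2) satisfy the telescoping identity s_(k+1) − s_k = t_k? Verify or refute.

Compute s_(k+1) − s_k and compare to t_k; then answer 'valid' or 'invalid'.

Invalid: residual 2*(k**2 - 3)*factorial(k + 2) ≠ 0.

s_(k+1) = -(k - 2)*(k + 2)*factorial(k + 3)
s_(k+1) − s_k = -(k**3 + 2*k**2 - 2*k - 9)*factorial(k + 2)
(s_(k+1) − s_k) − t_k = 2*(k**2 - 3)*factorial(k + 2)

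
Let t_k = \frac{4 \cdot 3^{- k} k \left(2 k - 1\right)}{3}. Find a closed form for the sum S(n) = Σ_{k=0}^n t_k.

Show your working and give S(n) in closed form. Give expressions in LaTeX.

S(n) = 3^{- n - 1} \left(3^{n + 2} - 4 n^{2} - 10 n - 9\right)

t_(k+1)/t_k = (k + 1)*(2*k + 1)/(3*k*(2*k - 1)).
Normal form (A,B,C) = (1/3, 1, k**2 - k/2).
f must satisfy (1/3)·f(k+1) − (1)·f(k) = k**2 - k/2.
From deg A=0, deg B=0, deg C=2: d=2.
Solving with deg f ≤ 2: f(k) = -3*(4*k**2 + 2*k + 3)/8.
Get s_k = R·t_k = -(4*k**2 + 2*k + 3)/3**k with R(k) = B(k−1)f(k)/C(k) = -3*(4*k**2 + 2*k + 3)/(4*k*(2*k - 1)).
Verify: 4*k*(2*k - 1)/(3*3**k) matches t_k.
Σ_(k=0)^n t_k = s_(n+1) − s_(0) = (3**(-n - 1)*(-4*n**2 - 10*n - 9)) − (-3), i.e. 3**(-n - 1)*(3**(n + 2) - 4*n**2 - 10*n - 9).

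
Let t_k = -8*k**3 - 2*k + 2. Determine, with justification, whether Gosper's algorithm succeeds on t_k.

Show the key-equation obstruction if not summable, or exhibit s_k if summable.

Yes. s_k = k*(-2*k**3 + 4*k**2 - 3*k + 3).

t_(k+1)/t_k = (k + 4*(k + 1)**3)/(4*k**3 + k - 1).
Normal form (A,B,C) = (1, 1, k**3 + k/4 - 1/4).
Need (1)·f(k+1) − (1)·f(k) = k**3 + k/4 - 1/4.
d = 4 from the (0,0,3) case.
Solving with deg f ≤ 4: f(k) = k*(2*k**3 - 4*k**2 + 3*k - 3)/8.
Then R = B(k−1)f/C = k*(2*k**3 - 4*k**2 + 3*k - 3)/(2*(2*k - 1)*(2*k**2 + k + 1)), so s_k = R(k)·t_k = k*(-2*k**3 + 4*k**2 - 3*k + 3).
s_(k+1) − s_k = -8*k**3 - 2*k + 2 = t_k.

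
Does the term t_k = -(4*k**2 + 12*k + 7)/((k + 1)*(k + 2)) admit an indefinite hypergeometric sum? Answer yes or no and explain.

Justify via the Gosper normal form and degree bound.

r(k) = (k + 1)*(12*k + 4*(k + 1)**2 + 19)/((k + 3)*(4*k**2 + 12*k + 7)) after simplifying.
Gosper form: A/B · C(k+1)/C(k) with A=k + 1, B=k + 3, C=k**2 + 3*k + 7/4.
f must satisfy (k + 1)·f(k+1) − (k + 2)·f(k) = k**2 + 3*k + 7/4.
Bound: deg f ≤ 2.
Solve for f: f(k) = k*(4*k + 3)/4 (degree 2 ≤ 2).
Certificate R = B(k−1)f/C = k*(k + 2)*(4*k + 3)/(4*k**2 + 12*k + 7) gives s_k = k*(-4*k - 3)/(k + 1).
Δs = (-4*k**2 - 12*k - 7)/(k**2 + 3*k + 2), as required.

Yes. s_k = k*(-4*k - 3)/(k + 1).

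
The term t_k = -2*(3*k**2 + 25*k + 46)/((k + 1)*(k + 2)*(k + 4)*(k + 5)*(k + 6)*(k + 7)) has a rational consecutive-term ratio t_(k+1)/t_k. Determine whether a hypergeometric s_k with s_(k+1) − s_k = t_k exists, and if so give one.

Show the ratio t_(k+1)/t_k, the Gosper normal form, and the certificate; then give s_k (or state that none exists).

Ratio r(k) = (k + 1)*(k + 4)*(25*k + 3*(k + 1)**2 + 71)/((k + 3)*(k + 8)*(3*k**2 + 25*k + 46)).
Take A(k)=k + 1, B(k)=k + 8, C(k)=k**3 + 34*k**2/3 + 121*k/3 + 46.
f must satisfy (k + 1)·f(k+1) − (k + 7)·f(k) = k**3 + 34*k**2/3 + 121*k/3 + 46.
d = 6 from the (1,1,3) case.
Solving with deg f ≤ 6: f(k) = k*(k + 2)*(k + 3)*(k + 5)*(k**2 + 11*k + 34)/72.
Certificate R = B(k−1)f/C = k*(k + 2)*(k + 5)*(k + 7)*(k**2 + 11*k + 34)/(24*(3*k**2 + 25*k + 46)) gives s_k = k*(-k**2 - 11*k - 34)/(12*(k**3 + 11*k**2 + 34*k + 24)).
s_(k+1) − s_k = 2*(-3*k**2 - 25*k - 46)/(k**6 + 25*k**5 + 247*k**4 + 1219*k**3 + 3112*k**2 + 3796*k + 1680) = t_k.

s_k = k*(-k**2 - 11*k - 34)/(12*(k**3 + 11*k**2 + 34*k + 24))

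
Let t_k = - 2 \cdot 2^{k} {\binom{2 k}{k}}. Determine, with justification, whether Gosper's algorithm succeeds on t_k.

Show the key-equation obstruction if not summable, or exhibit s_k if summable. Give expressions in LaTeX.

No — negative degree bound, so no certificate f.

Compute t_(k+1)/t_k: get 4*(2*k + 1)/(k + 1).
A = 8*k + 4, B = k + 1, C = 1.
Solve (8*k + 4)·f(k+1) − (k)·f(k) = 1.
From deg A=1, deg B=1, deg C=0: d=-1.
deg f ≤ -1 is impossible — no certificate.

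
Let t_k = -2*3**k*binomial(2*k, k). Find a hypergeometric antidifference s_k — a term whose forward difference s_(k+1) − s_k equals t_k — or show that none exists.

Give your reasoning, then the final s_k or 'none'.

not Gosper-summable; s_k does not exist

t_(k+1)/t_k = 6*(2*k + 1)/(k + 1).
Gosper form: A/B · C(k+1)/C(k) with A=12*k + 6, B=k + 1, C=1.
Set up (12*k + 6)·f(k+1) − (k)·f(k) − (1) = 0.
Degrees (1,1,0) ⇒ d ≤ -1.
Negative degree bound (-1): no f exists, t_k not Gosper-summable.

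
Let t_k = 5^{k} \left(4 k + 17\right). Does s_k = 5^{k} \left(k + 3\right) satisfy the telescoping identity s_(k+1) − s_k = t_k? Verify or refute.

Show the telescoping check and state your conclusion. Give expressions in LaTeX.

valid (s_(k+1) − s_k reduces to t_k)

s_(k+1) = 5**(k + 1)*(k + 4)
s_(k+1) − s_k = 5**k*(4*k + 17)
(s_(k+1) − s_k) − t_k = 0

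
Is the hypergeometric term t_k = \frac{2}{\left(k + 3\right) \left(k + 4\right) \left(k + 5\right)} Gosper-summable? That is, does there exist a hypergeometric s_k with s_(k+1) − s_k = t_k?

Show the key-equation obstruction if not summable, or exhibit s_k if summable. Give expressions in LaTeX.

t_(k+1)/t_k = (k + 3)/(k + 6).
Factor: A=k + 3; B=k + 6; C=1.
Key eq: (k + 3)·f(k+1) = (k + 5)·f(k) + (1).
deg f ≤ 2 (via 1,1,0).
Match coefficients ⇒ f(k) = k*(k + 7)/24.
So s_k = (B(k−1)f/C)·t_k = (k*(k + 5)*(k + 7)/24)·t_k = k*(k + 7)/(12*(k + 3)*(k + 4)).
Δs = 2/(k**3 + 12*k**2 + 47*k + 60), as required.

Yes. s_k = \frac{k \left(k + 7\right)}{12 \left(k + 3\right) \left(k + 4\right)}.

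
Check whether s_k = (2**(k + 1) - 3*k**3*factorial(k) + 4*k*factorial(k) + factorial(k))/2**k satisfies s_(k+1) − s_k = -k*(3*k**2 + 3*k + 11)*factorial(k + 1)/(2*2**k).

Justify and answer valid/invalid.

Valid — Δs_k = t_k.

s_(k+1) = (4*2**k - 3*k**4*factorial(k) - 12*k**3*factorial(k) - 14*k**2*factorial(k) - 3*k*factorial(k) + 2*factorial(k))/(2*2**k)
s_(k+1) − s_k = -k*(3*k**2 + 3*k + 11)*factorial(k + 1)/(2*2**k)
(s_(k+1) − s_k) − t_k = 0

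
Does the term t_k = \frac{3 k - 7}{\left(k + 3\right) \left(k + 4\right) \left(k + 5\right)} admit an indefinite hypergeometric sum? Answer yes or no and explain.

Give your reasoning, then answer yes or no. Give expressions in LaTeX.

Yes. s_k = \frac{k \left(k - 29\right)}{12 \left(k + 3\right) \left(k + 4\right)}.

The ratio is (k + 3)*(3*k - 4)/((k + 6)*(3*k - 7)).
Normal form (A,B,C) = (k + 3, k + 6, k - 7/3).
Solve (k + 3)·f(k+1) − (k + 5)·f(k) = k - 7/3.
Bound: deg f ≤ 2.
Solving with deg f ≤ 2: f(k) = k*(k - 29)/36.
Get s_k = R·t_k = k*(k - 29)/(12*(k + 3)*(k + 4)) with R(k) = B(k−1)f(k)/C(k) = k*(k - 29)*(k + 5)/(12*(3*k - 7)).
Verify: (3*k - 7)/(k**3 + 12*k**2 + 47*k + 60) matches t_k.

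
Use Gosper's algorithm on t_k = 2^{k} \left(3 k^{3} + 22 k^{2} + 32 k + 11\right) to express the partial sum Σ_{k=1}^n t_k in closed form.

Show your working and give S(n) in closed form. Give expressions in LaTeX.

S(n) = 6 \cdot 2^{n} n^{3} + 26 \cdot 2^{n} n^{2} + 30 \cdot 2^{n} n + 12 \cdot 2^{n} - 12

Ratio r(k) = 2*(3*k**3 + 31*k**2 + 85*k + 68)/(3*k**3 + 22*k**2 + 32*k + 11).
Gosper form: A/B · C(k+1)/C(k) with A=2, B=1, C=k**3 + 22*k**2/3 + 32*k/3 + 11/3.
Need (2)·f(k+1) − (1)·f(k) = k**3 + 22*k**2/3 + 32*k/3 + 11/3.
From deg A=0, deg B=0, deg C=3: d=3.
Solving with deg f ≤ 3: f(k) = (3*k**3 + 4*k**2 - 2*k + 1)/3.
Get s_k = R·t_k = 2**k*(3*k**3 + 4*k**2 - 2*k + 1) with R(k) = B(k−1)f(k)/C(k) = (3*k**3 + 4*k**2 - 2*k + 1)/(3*k**3 + 22*k**2 + 32*k + 11).
Verify: 2**k*(3*k**3 + 22*k**2 + 32*k + 11) matches t_k.
Σ_(k=1)^n t_k = s_(n+1) − s_(1) = (2**(n + 1)*(3*n**3 + 13*n**2 + 15*n + 6)) − (12), i.e. 6*2**n*n**3 + 26*2**n*n**2 + 30*2**n*n + 12*2**n - 12.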